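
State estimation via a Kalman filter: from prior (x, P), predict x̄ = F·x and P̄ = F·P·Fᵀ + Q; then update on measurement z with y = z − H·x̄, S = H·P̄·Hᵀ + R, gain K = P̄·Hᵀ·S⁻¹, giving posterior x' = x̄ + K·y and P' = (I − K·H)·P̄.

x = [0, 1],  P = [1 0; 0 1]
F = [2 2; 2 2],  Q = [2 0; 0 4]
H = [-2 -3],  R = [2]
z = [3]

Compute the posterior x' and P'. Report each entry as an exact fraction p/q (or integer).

x̄ = F·x = [2, 2]
P̄ = F·P·Fᵀ + Q = [10 8; 8 12]
y = z − H·x̄ = [13]
S = H·P̄·Hᵀ + R = [246]
K = P̄·Hᵀ·S⁻¹ = [-22/123; -26/123]
x' = x̄ + K·y = [-40/123, -92/123]
P' = (I − K·H)·P̄ = [262/123 -160/123; -160/123 124/123]

x' = [-40/123, -92/123]
P' = [262/123 -160/123; -160/123 124/123]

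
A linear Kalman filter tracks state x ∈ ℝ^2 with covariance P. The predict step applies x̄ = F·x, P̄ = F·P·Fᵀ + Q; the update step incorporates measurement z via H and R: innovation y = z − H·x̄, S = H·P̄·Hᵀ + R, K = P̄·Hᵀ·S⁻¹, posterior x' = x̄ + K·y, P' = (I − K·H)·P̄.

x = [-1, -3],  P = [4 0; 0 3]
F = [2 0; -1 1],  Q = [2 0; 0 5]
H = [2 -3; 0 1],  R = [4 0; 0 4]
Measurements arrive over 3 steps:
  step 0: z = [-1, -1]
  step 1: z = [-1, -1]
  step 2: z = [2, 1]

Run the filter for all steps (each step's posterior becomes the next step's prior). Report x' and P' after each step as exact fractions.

step 0: x̄ = F·x = [-2, -2]
step 0: P̄ = F·P·Fᵀ + Q = [18 -8; -8 12]
step 0: y = z − H·x̄ = [-3, 1]
step 0: S = H·P̄·Hᵀ + R = [280 -52; -52 16]
step 0: K = P̄·Hᵀ·S⁻¹ = [34/111 55/111; -13/111 41/111]
step 0: x' = x̄ + K·y = [-269/111, -142/111]
step 0: P' = (I − K·H)·P̄ = [398/111 220/111; 220/111 164/111]
step 1: x̄ = F·x = [-538/111, 127/111]
step 1: P̄ = F·P·Fᵀ + Q = [1814/111 -356/111; -356/111 677/111]
step 1: y = z − H·x̄ = [1346/111, -238/111]
step 1: S = H·P̄·Hᵀ + R = [18065/111 -2743/111; -2743/111 1121/111]
step 1: K = P̄·Hᵀ·S⁻¹ = [9657/28664 14527/28664; -2743/28664 10599/28664]
step 1: x' = x̄ + K·y = [-6622/3583, -2899/3583]
step 1: P' = (I − K·H)·P̄ = [26619/7166 14527/7166; 14527/7166 10599/7166]
step 2: x̄ = F·x = [-13244/3583, 3723/3583]
step 2: P̄ = F·P·Fᵀ + Q = [60404/3583 -12092/3583; -12092/3583 21997/3583]
step 2: y = z − H·x̄ = [44823/3583, -140/3583]
step 2: S = H·P̄·Hᵀ + R = [599025/3583 -90175/3583; -90175/3583 36329/3583]
step 2: K = P̄·Hᵀ·S⁻¹ = [161049/475525 9659/19021; -3607/38042 14081/38042]
step 2: x' = x̄ + K·y = [247569/475525, -6145/38042]
step 2: P' = (I − K·H)·P̄ = [1770948/475525 38636/19021; 38636/19021 28162/19021]

step 0: x' = [-269/111, -142/111], P' = [398/111 220/111; 220/111 164/111]
step 1: x' = [-6622/3583, -2899/3583], P' = [26619/7166 14527/7166; 14527/7166 10599/7166]
step 2: x' = [247569/475525, -6145/38042], P' = [1770948/475525 38636/19021; 38636/19021 28162/19021]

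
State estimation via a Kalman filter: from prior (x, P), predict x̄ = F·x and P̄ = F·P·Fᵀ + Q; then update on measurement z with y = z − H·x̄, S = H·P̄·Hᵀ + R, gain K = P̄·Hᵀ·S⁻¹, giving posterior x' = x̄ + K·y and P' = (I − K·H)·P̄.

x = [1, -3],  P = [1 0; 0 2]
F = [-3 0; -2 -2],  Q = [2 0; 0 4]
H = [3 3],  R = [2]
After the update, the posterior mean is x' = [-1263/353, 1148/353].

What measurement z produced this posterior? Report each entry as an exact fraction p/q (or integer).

z = [-1]

x̄ = F·x = [-3, 4]
P̄ = F·P·Fᵀ + Q = [11 6; 6 16]
S = H·P̄·Hᵀ + R = [353]
K = P̄·Hᵀ·S⁻¹ = [51/353; 66/353]
x' − x̄ = [-204/353, -264/353] = K·y
y = (KᵀK)⁻¹·Kᵀ·(x' − x̄) = [-4]
z = y + H·x̄ = [-4] + [3] = [-1]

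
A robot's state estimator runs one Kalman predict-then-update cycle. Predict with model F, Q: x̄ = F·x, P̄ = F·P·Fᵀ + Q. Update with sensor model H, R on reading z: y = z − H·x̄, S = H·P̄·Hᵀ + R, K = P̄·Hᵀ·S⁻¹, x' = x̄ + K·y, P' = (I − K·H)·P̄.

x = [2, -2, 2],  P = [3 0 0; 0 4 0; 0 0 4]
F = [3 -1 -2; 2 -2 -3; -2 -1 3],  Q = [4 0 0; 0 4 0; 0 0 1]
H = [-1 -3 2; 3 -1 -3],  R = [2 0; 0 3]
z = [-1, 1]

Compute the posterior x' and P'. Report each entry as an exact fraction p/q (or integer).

x' = [874969/210319, 260948/210319, 721238/210319]
P' = [1457230/210319 398412/210319 1306676/210319; 398412/210319 160248/210319 377550/210319; 1306676/210319 377550/210319 2442853/420638]

x̄ = F·x = [4, 2, 4]
P̄ = F·P·Fᵀ + Q = [51 50 -38; 50 68 -40; -38 -40 53]
y = z − H·x̄ = [1, 3]
S = H·P̄·Hᵀ + R = [1809 -1289; -1289 1151]
K = P̄·Hᵀ·S⁻¹ = [-19557/210319 17750/210319; -62028/210319 -32554/210319; 3527/420638 -81201/420638]
x' = x̄ + K·y = [874969/210319, 260948/210319, 721238/210319]
P' = (I − K·H)·P̄ = [1457230/210319 398412/210319 1306676/210319; 398412/210319 160248/210319 377550/210319; 1306676/210319 377550/210319 2442853/420638]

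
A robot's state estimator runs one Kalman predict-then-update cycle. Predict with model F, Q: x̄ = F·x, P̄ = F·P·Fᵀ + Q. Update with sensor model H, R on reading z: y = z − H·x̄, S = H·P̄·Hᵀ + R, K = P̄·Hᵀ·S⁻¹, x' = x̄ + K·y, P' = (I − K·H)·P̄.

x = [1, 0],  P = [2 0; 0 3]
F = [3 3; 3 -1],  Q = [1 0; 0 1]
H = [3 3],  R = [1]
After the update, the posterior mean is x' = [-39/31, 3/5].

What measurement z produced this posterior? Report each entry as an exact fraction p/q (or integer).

z = [-2]

x̄ = F·x = [3, 3]
P̄ = F·P·Fᵀ + Q = [46 9; 9 22]
S = H·P̄·Hᵀ + R = [775]
K = P̄·Hᵀ·S⁻¹ = [33/155; 3/25]
x' − x̄ = [-132/31, -12/5] = K·y
y = (KᵀK)⁻¹·Kᵀ·(x' − x̄) = [-20]
z = y + H·x̄ = [-20] + [18] = [-2]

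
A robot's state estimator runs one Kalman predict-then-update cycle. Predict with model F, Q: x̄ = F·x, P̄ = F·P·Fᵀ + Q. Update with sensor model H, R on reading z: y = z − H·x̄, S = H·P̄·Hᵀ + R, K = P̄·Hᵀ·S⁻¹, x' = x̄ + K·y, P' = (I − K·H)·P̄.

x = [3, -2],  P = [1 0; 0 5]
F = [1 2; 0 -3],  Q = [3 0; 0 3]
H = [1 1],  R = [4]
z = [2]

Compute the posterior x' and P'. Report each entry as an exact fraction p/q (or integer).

x̄ = F·x = [-1, 6]
P̄ = F·P·Fᵀ + Q = [24 -30; -30 48]
y = z − H·x̄ = [-3]
S = H·P̄·Hᵀ + R = [16]
K = P̄·Hᵀ·S⁻¹ = [-3/8; 9/8]
x' = x̄ + K·y = [1/8, 21/8]
P' = (I − K·H)·P̄ = [87/4 -93/4; -93/4 111/4]

x' = [1/8, 21/8]
P' = [87/4 -93/4; -93/4 111/4]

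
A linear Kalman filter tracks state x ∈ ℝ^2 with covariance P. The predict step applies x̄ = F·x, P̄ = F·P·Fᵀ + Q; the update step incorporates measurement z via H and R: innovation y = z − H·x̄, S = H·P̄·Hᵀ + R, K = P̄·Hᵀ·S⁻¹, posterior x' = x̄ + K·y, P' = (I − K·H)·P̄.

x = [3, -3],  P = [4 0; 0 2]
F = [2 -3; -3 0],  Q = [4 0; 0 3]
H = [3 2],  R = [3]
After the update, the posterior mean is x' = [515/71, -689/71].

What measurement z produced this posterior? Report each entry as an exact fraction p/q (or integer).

x̄ = F·x = [15, -9]
P̄ = F·P·Fᵀ + Q = [38 -24; -24 39]
S = H·P̄·Hᵀ + R = [213]
K = P̄·Hᵀ·S⁻¹ = [22/71; 2/71]
x' − x̄ = [-550/71, -50/71] = K·y
y = (KᵀK)⁻¹·Kᵀ·(x' − x̄) = [-25]
z = y + H·x̄ = [-25] + [27] = [2]

z = [2]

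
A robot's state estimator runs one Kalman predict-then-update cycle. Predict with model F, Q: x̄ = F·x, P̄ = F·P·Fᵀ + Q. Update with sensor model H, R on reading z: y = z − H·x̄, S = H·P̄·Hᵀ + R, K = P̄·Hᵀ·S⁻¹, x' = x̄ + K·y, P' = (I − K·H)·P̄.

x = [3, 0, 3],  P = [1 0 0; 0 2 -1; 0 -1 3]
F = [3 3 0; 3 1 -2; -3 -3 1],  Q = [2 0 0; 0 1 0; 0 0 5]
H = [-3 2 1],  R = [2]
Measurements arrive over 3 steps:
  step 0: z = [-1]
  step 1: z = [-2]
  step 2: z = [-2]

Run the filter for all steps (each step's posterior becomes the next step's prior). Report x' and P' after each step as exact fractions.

step 0: x̄ = F·x = [9, 3, -6]
step 0: P̄ = F·P·Fᵀ + Q = [29 21 -30; 21 28 -28; -30 -28 41]
step 0: y = z − H·x̄ = [26]
step 0: S = H·P̄·Hᵀ + R = [232]
step 0: K = P̄·Hᵀ·S⁻¹ = [-75/232; -35/232; 75/232]
step 0: x' = x̄ + K·y = [69/116, -107/116, 279/116]
step 0: P' = (I − K·H)·P̄ = [1103/232 2247/232 -1335/232; 2247/232 5271/232 -3871/232; -1335/232 -3871/232 3887/232]
step 1: x̄ = F·x = [-57/58, -229/58, 393/116]
step 1: P̄ = F·P·Fᵀ + Q = [24569/58 20985/58 -56715/116; 20985/58 18991/58 -49795/116; -56715/116 -49795/116 134095/232]
step 1: y = z − H·x̄ = [-51/116]
step 1: S = H·P̄·Hᵀ + R = [597839/232]
step 1: K = P̄·Hᵀ·S⁻¹ = [-240378/597839; -199482/597839; 275205/597839]
step 1: x' = x̄ + K·y = [-28344/35167, -133690/35167, 112026/35167]
step 1: P' = (I − K·H)·P̄ = [4188115/597839 9618627/597839 -7153665/597839; 9618627/597839 24229196/597839 -20001475/597839; -7153665/597839 -20001475/597839 19092365/597839]
step 2: x̄ = F·x = [-486102/35167, -442774/35167, 598128/35167]
step 2: P̄ = F·P·Fᵀ + Q = [430086763/597839 388734987/597839 -510356505/597839; 388734987/597839 362451172/597839 -468382187/597839; -510356505/597839 -468382187/597839 613903485/597839]
step 2: y = z − H·x̄ = [-1241220/35167]
step 2: S = H·P̄·Hᵀ + R = [2459475156/597839]
step 2: K = P̄·Hᵀ·S⁻¹ = [-85262235/204956263; -75807067/204956263; 604104313/1229737578]
step 2: x' = x̄ + K·y = [176288622/204956263, 95087534/204956263, -67704938/204956263]
step 2: P' = (I − K·H)·P̄ = [1527486671/204956263 3532574319/204956263 -2653213095/204956263; 3532574319/204956263 8908921712/204956263 -7371734601/204956263; -2653213095/204956263 -7371734601/204956263 20955594064/614868789]

step 0: x' = [69/116, -107/116, 279/116], P' = [1103/232 2247/232 -1335/232; 2247/232 5271/232 -3871/232; -1335/232 -3871/232 3887/232]
step 1: x' = [-28344/35167, -133690/35167, 112026/35167], P' = [4188115/597839 9618627/597839 -7153665/597839; 9618627/597839 24229196/597839 -20001475/597839; -7153665/597839 -20001475/597839 19092365/597839]
step 2: x' = [176288622/204956263, 95087534/204956263, -67704938/204956263], P' = [1527486671/204956263 3532574319/204956263 -2653213095/204956263; 3532574319/204956263 8908921712/204956263 -7371734601/204956263; -2653213095/204956263 -7371734601/204956263 20955594064/614868789]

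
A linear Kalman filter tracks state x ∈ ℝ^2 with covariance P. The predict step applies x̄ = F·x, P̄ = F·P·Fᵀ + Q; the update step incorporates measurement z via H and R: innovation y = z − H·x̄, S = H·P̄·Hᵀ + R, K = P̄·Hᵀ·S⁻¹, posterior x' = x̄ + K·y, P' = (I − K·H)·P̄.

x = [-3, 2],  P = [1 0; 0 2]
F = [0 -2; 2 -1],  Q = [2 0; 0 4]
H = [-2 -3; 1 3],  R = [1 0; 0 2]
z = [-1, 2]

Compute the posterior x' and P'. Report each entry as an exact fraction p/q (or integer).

x' = [44/619, 214/619]
P' = [1144/619 -626/619; -626/619 388/619]

x̄ = F·x = [-4, -8]
P̄ = F·P·Fᵀ + Q = [10 4; 4 10]
y = z − H·x̄ = [-33, 30]
S = H·P̄·Hᵀ + R = [179 -146; -146 126]
K = P̄·Hᵀ·S⁻¹ = [-410/619 -367/619; 88/619 269/619]
x' = x̄ + K·y = [44/619, 214/619]
P' = (I − K·H)·P̄ = [1144/619 -626/619; -626/619 388/619]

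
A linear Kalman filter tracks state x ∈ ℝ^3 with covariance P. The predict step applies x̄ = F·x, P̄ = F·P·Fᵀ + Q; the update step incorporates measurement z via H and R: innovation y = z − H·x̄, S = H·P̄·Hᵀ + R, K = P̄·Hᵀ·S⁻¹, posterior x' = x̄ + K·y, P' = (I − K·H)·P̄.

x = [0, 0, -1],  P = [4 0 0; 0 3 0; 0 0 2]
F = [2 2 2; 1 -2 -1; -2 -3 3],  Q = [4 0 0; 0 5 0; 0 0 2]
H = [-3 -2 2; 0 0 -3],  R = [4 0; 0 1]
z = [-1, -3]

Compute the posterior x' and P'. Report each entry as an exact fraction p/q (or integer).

x̄ = F·x = [-2, 1, -3]
P̄ = F·P·Fᵀ + Q = [40 -8 -22; -8 23 4; -22 4 63]
y = z − H·x̄ = [1, -12]
S = H·P̄·Hᵀ + R = [844 -552; -552 568]
K = P̄·Hᵀ·S⁻¹ = [-2977/10918 -3249/21836; -911/10918 -558/5459; 23/21836 -14487/43672]
x' = x̄ + K·y = [-5319/10918, 23399/10918, 21437/21836]
P' = (I − K·H)·P̄ = [103341/10918 -74258/5459 1083/21836; -74258/5459 112484/5459 186/5459; 1083/21836 186/5459 4829/43672]

x' = [-5319/10918, 23399/10918, 21437/21836]
P' = [103341/10918 -74258/5459 1083/21836; -74258/5459 112484/5459 186/5459; 1083/21836 186/5459 4829/43672]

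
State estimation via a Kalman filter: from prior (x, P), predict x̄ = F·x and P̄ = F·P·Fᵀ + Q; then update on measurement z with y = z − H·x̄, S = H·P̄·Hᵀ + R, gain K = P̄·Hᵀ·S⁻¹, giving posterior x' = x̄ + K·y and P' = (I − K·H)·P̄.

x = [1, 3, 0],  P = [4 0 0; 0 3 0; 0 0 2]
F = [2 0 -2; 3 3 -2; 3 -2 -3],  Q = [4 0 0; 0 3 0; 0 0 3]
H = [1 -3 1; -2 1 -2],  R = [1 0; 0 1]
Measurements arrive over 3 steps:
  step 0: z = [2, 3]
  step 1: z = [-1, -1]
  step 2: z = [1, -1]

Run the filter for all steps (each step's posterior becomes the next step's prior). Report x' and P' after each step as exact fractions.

step 0: x̄ = F·x = [2, 12, -3]
step 0: P̄ = F·P·Fᵀ + Q = [28 32 36; 32 74 30; 36 30 69]
step 0: y = z − H·x̄ = [39, -11]
step 0: S = H·P̄·Hᵀ + R = [464 -126; -126 503]
step 0: K = P̄·Hᵀ·S⁻¹ = [-7048/54379 -12144/54379; -21695/54379 -10840/54379; -15135/217516 -40815/108758]
step 0: x' = x̄ + K·y = [-32530/54379, -74317/54379, -344883/217516]
step 0: P' = (I − K·H)·P̄ = [131252/54379 5248/54379 -122556/54379; 5248/54379 10846/54379 5595/54379; -122556/54379 5595/54379 542229/217516]
step 1: x̄ = F·x = [214763/108758, -296199/108758, 1238825/217516]
step 1: P̄ = F·P·Fᵀ + Q = [2265201/54379 2553219/54379 6145831/108758; 2553219/54379 3482244/54379 7511289/108758; 6145831/108758 7511289/108758 19271905/217516]
step 1: y = z − H·x̄ = [-3663061/217516, 927896/54379]
step 1: S = H·P̄·Hᵀ + R = [27081609/217516 7257296/54379; 7257296/54379 31217202/54379]
step 1: K = P̄·Hᵀ·S⁻¹ = [-497283206/5836248163 -1403040353/5836248163; -2312428422/5836248163 -2340694617/11672496326; -666188301/5836248163 -4186973961/11672496326]
step 1: x' = x̄ + K·y = [-4041555928/5836248163, 3077209419/5836248163, 8736027389/5836248163]
step 1: P' = (I − K·H)·P̄ = [12300624182/5836248163 479521353/5836248163 -11359343329/5836248163; 479521353/5836248163 2318081661/11672496326 1370345433/11672496326; -11359343329/5836248163 1370345433/11672496326 25497346355/11672496326]
step 2: x̄ = F·x = [-25555166634/5836248163, -20365094305/5836248163, -44487168789/5836248163]
step 2: P̄ = F·P·Fᵀ + Q = [214416928722/5836248163 237157962911/5836248163 287430509559/5836248163; 237157962911/5836248163 652723708031/11672496326 697292524263/11672496326; 287430509559/5836248163 697292524263/11672496326 909049160661/11672496326]
step 2: y = z − H·x̄ = [14783300671/5836248163, -125555824704/5836248163]
step 2: S = H·P̄·Hᵀ + R = [672070112218/5836248163 633938956910/5836248163; 633938956910/5836248163 5928382629381/11672496326]
step 2: K = P̄·Hᵀ·S⁻¹ = [-23205883043992/272480837688383 -65500329245746/272480837688383; -107933446340859/272480837688383 -54615329097997/272480837688383; -62155619209785/544961675376766 -97711719091335/272480837688383]
step 2: x' = x̄ + K·y = [157223454714710/272480837688383, -49250451854732/272480837688383, -107280615592383/544961675376766]
step 2: P' = (I − K·H)·P̄ = [574258863547592/272480837688383 22382419066746/272480837688383 -530317489391346/272480837688383; 22382419066746/272480837688383 54096444355943/272480837688383 31973467660224/272480837688383; -530317489391346/272480837688383 31973467660224/272480837688383 1190320165534251/544961675376766]

step 0: x' = [-32530/54379, -74317/54379, -344883/217516], P' = [131252/54379 5248/54379 -122556/54379; 5248/54379 10846/54379 5595/54379; -122556/54379 5595/54379 542229/217516]
step 1: x' = [-4041555928/5836248163, 3077209419/5836248163, 8736027389/5836248163], P' = [12300624182/5836248163 479521353/5836248163 -11359343329/5836248163; 479521353/5836248163 2318081661/11672496326 1370345433/11672496326; -11359343329/5836248163 1370345433/11672496326 25497346355/11672496326]
step 2: x' = [157223454714710/272480837688383, -49250451854732/272480837688383, -107280615592383/544961675376766], P' = [574258863547592/272480837688383 22382419066746/272480837688383 -530317489391346/272480837688383; 22382419066746/272480837688383 54096444355943/272480837688383 31973467660224/272480837688383; -530317489391346/272480837688383 31973467660224/272480837688383 1190320165534251/544961675376766]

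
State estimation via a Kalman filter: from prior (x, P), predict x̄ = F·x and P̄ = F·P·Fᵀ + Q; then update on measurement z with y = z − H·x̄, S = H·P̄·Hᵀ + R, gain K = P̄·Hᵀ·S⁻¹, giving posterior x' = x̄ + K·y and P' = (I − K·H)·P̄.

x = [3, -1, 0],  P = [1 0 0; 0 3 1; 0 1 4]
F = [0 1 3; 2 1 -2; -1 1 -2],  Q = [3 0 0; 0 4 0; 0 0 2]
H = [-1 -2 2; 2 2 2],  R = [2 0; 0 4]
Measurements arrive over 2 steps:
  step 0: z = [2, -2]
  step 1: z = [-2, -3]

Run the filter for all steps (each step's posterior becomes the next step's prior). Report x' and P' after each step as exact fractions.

step 0: x' = [-8437/909, 5473/909, 1997/909], P' = [24592/909 -18244/909 -6344/909; -18244/909 13867/909 4817/909; -6344/909 4817/909 3929/1818]
step 1: x' = [-16659115/18391729, 6892740/18391729, -18301546/18391729], P' = [175843326/18391729 -128317640/18391729 -36803736/18391729; -128317640/18391729 100082251/18391729 28765535/18391729; -36803736/18391729 28765535/18391729 14128213/18391729]

step 0: x̄ = F·x = [-1, 5, -4]
step 0: P̄ = F·P·Fᵀ + Q = [48 -20 -20; -20 23 13; -20 13 18]
step 0: y = z − H·x̄ = [19, -2]
step 0: S = H·P̄·Hᵀ + R = [110 -36; -36 144]
step 0: K = P̄·Hᵀ·S⁻¹ = [-44/101 2/909; 8/101 220/909; 71/202 875/3636]
step 0: x' = x̄ + K·y = [-8437/909, 5473/909, 1997/909]
step 0: P' = (I − K·H)·P̄ = [24592/909 -18244/909 -6344/909; -18244/909 13867/909 4817/909; -6344/909 4817/909 3929/1818]
step 1: x̄ = F·x = [11464/909, -15395/909, 9916/909]
step 1: P̄ = F·P·Fᵀ + Q = [126353/1818 -67655/909 44173/909; -67655/909 82237/909 -52283/909; 44173/909 -52283/909 39979/909]
step 1: y = z − H·x̄ = [-40976/909, -1633/101]
step 1: S = H·P̄·Hᵀ + R = [1049621/1818 22099/101; 22099/101 15454/101]
step 1: K = P̄·Hᵀ·S⁻¹ = [3592241/18391729 5360975/18391729; -7157896/18391729 265073/18391729; 3764546/18391729 3045006/18391729]
step 1: x' = x̄ + K·y = [-16659115/18391729, 6892740/18391729, -18301546/18391729]
step 1: P' = (I − K·H)·P̄ = [175843326/18391729 -128317640/18391729 -36803736/18391729; -128317640/18391729 100082251/18391729 28765535/18391729; -36803736/18391729 28765535/18391729 14128213/18391729]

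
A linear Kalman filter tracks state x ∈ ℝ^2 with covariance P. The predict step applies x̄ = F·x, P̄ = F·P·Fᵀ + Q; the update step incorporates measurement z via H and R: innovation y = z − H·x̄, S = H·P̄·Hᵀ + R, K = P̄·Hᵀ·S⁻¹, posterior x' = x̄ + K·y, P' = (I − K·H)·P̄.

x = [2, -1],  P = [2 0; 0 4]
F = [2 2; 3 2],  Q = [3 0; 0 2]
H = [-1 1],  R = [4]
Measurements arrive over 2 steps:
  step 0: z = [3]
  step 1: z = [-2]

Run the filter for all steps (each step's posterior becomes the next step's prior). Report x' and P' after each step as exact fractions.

step 0: x̄ = F·x = [2, 4]
step 0: P̄ = F·P·Fᵀ + Q = [27 28; 28 36]
step 0: y = z − H·x̄ = [1]
step 0: S = H·P̄·Hᵀ + R = [11]
step 0: K = P̄·Hᵀ·S⁻¹ = [1/11; 8/11]
step 0: x' = x̄ + K·y = [23/11, 52/11]
step 0: P' = (I − K·H)·P̄ = [296/11 300/11; 300/11 332/11]
step 1: x̄ = F·x = [150/11, 173/11]
step 1: P̄ = F·P·Fᵀ + Q = [4945/11 6104/11; 6104/11 7614/11]
step 1: y = z − H·x̄ = [-45/11]
step 1: S = H·P̄·Hᵀ + R = [395/11]
step 1: K = P̄·Hᵀ·S⁻¹ = [1159/395; 302/79]
step 1: x' = x̄ + K·y = [129/79, 7/79]
step 1: P' = (I − K·H)·P̄ = [55454/395 12018/79; 12018/79 13226/79]

step 0: x' = [23/11, 52/11], P' = [296/11 300/11; 300/11 332/11]
step 1: x' = [129/79, 7/79], P' = [55454/395 12018/79; 12018/79 13226/79]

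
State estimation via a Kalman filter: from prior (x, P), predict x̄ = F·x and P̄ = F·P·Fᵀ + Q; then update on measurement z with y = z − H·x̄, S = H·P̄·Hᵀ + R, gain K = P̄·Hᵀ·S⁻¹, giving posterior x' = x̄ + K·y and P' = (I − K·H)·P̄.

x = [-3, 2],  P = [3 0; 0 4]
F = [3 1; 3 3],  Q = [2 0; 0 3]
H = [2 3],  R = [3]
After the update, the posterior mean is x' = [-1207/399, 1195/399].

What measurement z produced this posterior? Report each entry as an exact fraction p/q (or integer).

x̄ = F·x = [-7, -3]
P̄ = F·P·Fᵀ + Q = [33 39; 39 66]
S = H·P̄·Hᵀ + R = [1197]
K = P̄·Hᵀ·S⁻¹ = [61/399; 92/399]
x' − x̄ = [1586/399, 2392/399] = K·y
y = (KᵀK)⁻¹·Kᵀ·(x' − x̄) = [26]
z = y + H·x̄ = [26] + [-23] = [3]

z = [3]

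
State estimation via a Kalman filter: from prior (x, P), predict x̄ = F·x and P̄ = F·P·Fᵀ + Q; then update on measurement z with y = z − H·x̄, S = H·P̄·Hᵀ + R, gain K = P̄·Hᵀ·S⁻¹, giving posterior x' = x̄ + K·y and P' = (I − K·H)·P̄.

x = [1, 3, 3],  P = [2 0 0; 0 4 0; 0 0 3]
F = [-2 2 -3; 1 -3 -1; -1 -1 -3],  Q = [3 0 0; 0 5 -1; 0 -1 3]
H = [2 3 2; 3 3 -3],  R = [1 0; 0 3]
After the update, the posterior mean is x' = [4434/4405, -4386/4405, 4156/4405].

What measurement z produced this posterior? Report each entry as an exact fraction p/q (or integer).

x̄ = F·x = [-5, -11, -13]
P̄ = F·P·Fᵀ + Q = [54 -19 23; -19 46 18; 23 18 36]
S = H·P̄·Hᵀ + R = [947 183; 183 147]
K = P̄·Hᵀ·S⁻¹ = [2557/35240 5447/35240; 5017/35240 227/35240; 7513/35240 -5757/35240]
x' − x̄ = [26459/4405, 44069/4405, 61421/4405] = K·y
y = (KᵀK)⁻¹·Kᵀ·(x' − x̄) = [70, 6]
z = y + H·x̄ = [70, 6] + [-69, -9] = [1, -3]

z = [1, -3]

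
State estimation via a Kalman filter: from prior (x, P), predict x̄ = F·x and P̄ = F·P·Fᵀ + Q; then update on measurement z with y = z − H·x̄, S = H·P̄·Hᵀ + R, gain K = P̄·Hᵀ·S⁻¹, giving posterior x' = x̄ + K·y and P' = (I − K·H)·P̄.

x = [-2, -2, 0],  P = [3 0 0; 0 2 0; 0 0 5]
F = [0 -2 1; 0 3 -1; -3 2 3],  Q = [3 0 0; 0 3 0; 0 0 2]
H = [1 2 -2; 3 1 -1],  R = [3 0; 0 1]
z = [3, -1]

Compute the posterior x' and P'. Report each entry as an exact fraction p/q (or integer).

x̄ = F·x = [4, -6, 2]
P̄ = F·P·Fᵀ + Q = [16 -17 7; -17 26 -3; 7 -3 82]
y = z − H·x̄ = [15, -5]
S = H·P̄·Hᵀ + R = [379 108; 108 115]
K = P̄·Hᵀ·S⁻¹ = [-6272/31921 12552/31921; 7091/31921 -12766/31921; -11833/31921 -6652/31921]
x' = x̄ + K·y = [-29156/31921, -21331/31921, -80393/31921]
P' = (I − K·H)·P̄ = [8784/31921 -9361/31921 4439/31921; -9361/31921 258363/31921 243046/31921; 4439/31921 243046/31921 263015/31921]

x' = [-29156/31921, -21331/31921, -80393/31921]
P' = [8784/31921 -9361/31921 4439/31921; -9361/31921 258363/31921 243046/31921; 4439/31921 243046/31921 263015/31921]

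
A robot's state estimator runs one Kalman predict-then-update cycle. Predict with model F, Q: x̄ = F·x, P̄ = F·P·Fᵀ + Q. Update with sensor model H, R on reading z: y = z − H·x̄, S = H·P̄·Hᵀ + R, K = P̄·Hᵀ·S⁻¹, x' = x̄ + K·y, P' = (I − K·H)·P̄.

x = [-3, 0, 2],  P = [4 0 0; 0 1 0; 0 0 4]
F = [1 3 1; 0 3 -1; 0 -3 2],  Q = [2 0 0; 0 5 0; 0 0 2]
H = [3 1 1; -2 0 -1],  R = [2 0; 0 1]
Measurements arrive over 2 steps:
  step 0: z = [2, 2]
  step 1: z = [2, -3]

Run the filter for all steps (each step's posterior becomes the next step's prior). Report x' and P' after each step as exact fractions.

step 0: x' = [514/4159, 13271/4159, -8127/4159], P' = [4475/4159 -1648/4159 -9123/4159; -1648/4159 10174/4159 -224/4159; -9123/4159 -224/4159 22543/4159]
step 1: x' = [1235424/1271171, -1389987/1271171, 873866/1271171], P' = [15351052/13982881 -4333490/13982881 -32033090/13982881; -4333490/13982881 33102858/13982881 -2995522/13982881; -32033090/13982881 -2995522/13982881 80204394/13982881]

step 0: x̄ = F·x = [-1, -2, 4]
step 0: P̄ = F·P·Fᵀ + Q = [19 5 -1; 5 18 -17; -1 -17 27]
step 0: y = z − H·x̄ = [3, 4]
step 0: S = H·P̄·Hᵀ + R = [208 -129; -129 100]
step 0: K = P̄·Hᵀ·S⁻¹ = [1327/4159 173/4159; 2503/4159 3520/4159; -2525/4159 -4297/4159]
step 0: x' = x̄ + K·y = [514/4159, 13271/4159, -8127/4159]
step 0: P' = (I − K·H)·P̄ = [4475/4159 -1648/4159 -9123/4159; -1648/4159 10174/4159 -224/4159; -9123/4159 -224/4159 22543/4159]
step 1: x̄ = F·x = [32200/4159, 47940/4159, -56067/4159]
step 1: P̄ = F·P·Fᵀ + Q = [97424/4159 73202/4159 -60454/4159; 73202/4159 136248/4159 -138668/4159; -60454/4159 -138668/4159 192744/4159]
step 1: y = z − H·x̄ = [-80155/4159, -4144/4159]
step 1: S = H·P̄·Hᵀ + R = [1013278/4159 -482754/4159; -482754/4159 344783/4159]
step 1: K = P̄·Hᵀ·S⁻¹ = [4843288/13982881 1330986/13982881; 8553433/13982881 11662502/13982881; -9445199/13982881 -16138214/13982881]
step 1: x' = x̄ + K·y = [1235424/1271171, -1389987/1271171, 873866/1271171]
step 1: P' = (I − K·H)·P̄ = [15351052/13982881 -4333490/13982881 -32033090/13982881; -4333490/13982881 33102858/13982881 -2995522/13982881; -32033090/13982881 -2995522/13982881 80204394/13982881]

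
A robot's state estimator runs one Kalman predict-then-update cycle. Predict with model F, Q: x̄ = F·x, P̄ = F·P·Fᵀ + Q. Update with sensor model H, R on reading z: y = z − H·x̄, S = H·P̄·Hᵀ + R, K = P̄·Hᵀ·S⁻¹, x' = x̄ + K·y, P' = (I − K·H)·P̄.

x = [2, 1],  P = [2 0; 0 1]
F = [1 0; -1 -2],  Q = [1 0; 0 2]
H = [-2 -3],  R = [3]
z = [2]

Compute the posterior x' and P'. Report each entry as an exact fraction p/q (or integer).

x' = [2, -44/21]
P' = [3 -2; -2 104/63]

x̄ = F·x = [2, -4]
P̄ = F·P·Fᵀ + Q = [3 -2; -2 8]
y = z − H·x̄ = [-6]
S = H·P̄·Hᵀ + R = [63]
K = P̄·Hᵀ·S⁻¹ = [0; -20/63]
x' = x̄ + K·y = [2, -44/21]
P' = (I − K·H)·P̄ = [3 -2; -2 104/63]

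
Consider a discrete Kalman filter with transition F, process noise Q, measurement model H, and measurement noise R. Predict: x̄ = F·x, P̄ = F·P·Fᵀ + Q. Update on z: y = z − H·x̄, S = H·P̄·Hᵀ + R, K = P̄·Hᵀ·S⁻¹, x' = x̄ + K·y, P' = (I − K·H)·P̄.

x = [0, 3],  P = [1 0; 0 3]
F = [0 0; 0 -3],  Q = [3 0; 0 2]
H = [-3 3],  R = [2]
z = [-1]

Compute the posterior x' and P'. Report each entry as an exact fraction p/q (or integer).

x̄ = F·x = [0, -9]
P̄ = F·P·Fᵀ + Q = [3 0; 0 29]
y = z − H·x̄ = [26]
S = H·P̄·Hᵀ + R = [290]
K = P̄·Hᵀ·S⁻¹ = [-9/290; 3/10]
x' = x̄ + K·y = [-117/145, -6/5]
P' = (I − K·H)·P̄ = [789/290 27/10; 27/10 29/10]

x' = [-117/145, -6/5]
P' = [789/290 27/10; 27/10 29/10]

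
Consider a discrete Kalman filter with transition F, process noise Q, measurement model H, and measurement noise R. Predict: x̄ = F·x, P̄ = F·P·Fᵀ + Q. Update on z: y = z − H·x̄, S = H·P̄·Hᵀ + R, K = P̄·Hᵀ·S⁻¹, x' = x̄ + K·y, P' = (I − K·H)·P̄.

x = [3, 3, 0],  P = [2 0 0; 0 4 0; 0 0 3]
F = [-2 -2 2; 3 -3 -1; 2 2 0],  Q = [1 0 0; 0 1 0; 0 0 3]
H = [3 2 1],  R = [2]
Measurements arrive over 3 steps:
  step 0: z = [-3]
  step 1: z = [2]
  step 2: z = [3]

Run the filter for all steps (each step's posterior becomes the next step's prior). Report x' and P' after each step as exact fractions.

step 0: x̄ = F·x = [-12, 0, 12]
step 0: P̄ = F·P·Fᵀ + Q = [37 6 -24; 6 58 -12; -24 -12 27]
step 0: y = z − H·x̄ = [21]
step 0: S = H·P̄·Hᵀ + R = [474]
step 0: K = P̄·Hᵀ·S⁻¹ = [33/158; 61/237; -23/158]
step 0: x' = x̄ + K·y = [-1203/158, 427/79, 1413/158]
step 0: P' = (I − K·H)·P̄ = [2579/158 -1539/79 -1515/158; -1539/79 6304/237 455/79; -1515/158 455/79 2679/158]
step 1: x̄ = F·x = [1762/79, -48, -349/79]
step 1: P̄ = F·P·Fᵀ + Q = [27325/237 -72 -7384/237; -72 847 -54; -7384/237 -54 4465/237]
step 1: y = z − H·x̄ = [2805/79]
step 1: S = H·P̄·Hᵀ + R = [753556/237]
step 1: K = P̄·Hᵀ·S⁻¹ = [40463/753556; 84372/188389; -43283/753556]
step 1: x' = x̄ + K·y = [18243853/753556, -6046932/188389, -4865821/753556]
step 1: P' = (I − K·H)·P̄ = [79973263/753556 -27968836/188389 -16088175/753556; -27968836/188389 39419755/188389 5235742/188389; -16088175/753556 5235742/188389 6292023/753556]
step 2: x̄ = F·x = [539027/188389, 33040141/188389, -5943875/376778]
step 2: P̄ = F·P·Fᵀ + Q = [10672421/188389 60293306/188389 -9046802/188389; 60293306/188389 1095464794/188389 -118986032/188389; -9046802/188389 -118986032/188389 14466762/188389]
step 2: y = z − H·x̄ = [-128320517/376778]
step 2: S = H·P̄·Hᵀ + R = [4686049237/188389]
step 2: K = P̄·Hᵀ·S⁻¹ = [143557073/4686049237; 2252823474/4686049237; -250645708/4686049237]
step 2: x' = x̄ + K·y = [-70967538987/9372098474, 54599743492/4686049237, 22876579449/9372098474]
step 2: P' = (I − K·H)·P̄ = [156075233032/4686049237 -216951856720/4686049237 -34034871510/4686049237; -216951856720/4686049237 308873432518/4686049237 37614352072/4686049237; -34034871510/4686049237 37614352072/4686049237 26374618970/4686049237]

step 0: x' = [-1203/158, 427/79, 1413/158], P' = [2579/158 -1539/79 -1515/158; -1539/79 6304/237 455/79; -1515/158 455/79 2679/158]
step 1: x' = [18243853/753556, -6046932/188389, -4865821/753556], P' = [79973263/753556 -27968836/188389 -16088175/753556; -27968836/188389 39419755/188389 5235742/188389; -16088175/753556 5235742/188389 6292023/753556]
step 2: x' = [-70967538987/9372098474, 54599743492/4686049237, 22876579449/9372098474], P' = [156075233032/4686049237 -216951856720/4686049237 -34034871510/4686049237; -216951856720/4686049237 308873432518/4686049237 37614352072/4686049237; -34034871510/4686049237 37614352072/4686049237 26374618970/4686049237]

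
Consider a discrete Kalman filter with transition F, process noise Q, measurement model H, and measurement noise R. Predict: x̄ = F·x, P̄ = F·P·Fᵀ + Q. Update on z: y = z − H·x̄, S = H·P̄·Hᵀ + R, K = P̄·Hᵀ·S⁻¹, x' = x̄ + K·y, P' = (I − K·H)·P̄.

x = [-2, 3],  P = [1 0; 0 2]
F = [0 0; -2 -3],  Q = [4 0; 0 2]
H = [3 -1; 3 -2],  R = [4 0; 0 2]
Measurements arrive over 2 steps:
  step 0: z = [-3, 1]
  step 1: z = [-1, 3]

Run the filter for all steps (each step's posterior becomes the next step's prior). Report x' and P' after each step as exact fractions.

step 0: x' = [-33/19, -289/95], P' = [22/19 36/19; 36/19 336/95]
step 1: x' = [-2550/4411, -9171/4411], P' = [5548/4411 9180/4411; 9180/4411 17136/4411]

step 0: x̄ = F·x = [0, -5]
step 0: P̄ = F·P·Fᵀ + Q = [4 0; 0 24]
step 0: y = z − H·x̄ = [-8, -9]
step 0: S = H·P̄·Hᵀ + R = [64 84; 84 134]
step 0: K = P̄·Hᵀ·S⁻¹ = [15/38 -3/19; 51/95 -66/95]
step 0: x' = x̄ + K·y = [-33/19, -289/95]
step 0: P' = (I − K·H)·P̄ = [22/19 36/19; 36/19 336/95]
step 1: x̄ = F·x = [0, 63/5]
step 1: P̄ = F·P·Fᵀ + Q = [4 0; 0 306/5]
step 1: y = z − H·x̄ = [58/5, 141/5]
step 1: S = H·P̄·Hᵀ + R = [506/5 792/5; 792/5 1414/5]
step 1: K = P̄·Hᵀ·S⁻¹ = [1866/4411 -78/401; 2601/4411 -306/401]
step 1: x' = x̄ + K·y = [-2550/4411, -9171/4411]
step 1: P' = (I − K·H)·P̄ = [5548/4411 9180/4411; 9180/4411 17136/4411]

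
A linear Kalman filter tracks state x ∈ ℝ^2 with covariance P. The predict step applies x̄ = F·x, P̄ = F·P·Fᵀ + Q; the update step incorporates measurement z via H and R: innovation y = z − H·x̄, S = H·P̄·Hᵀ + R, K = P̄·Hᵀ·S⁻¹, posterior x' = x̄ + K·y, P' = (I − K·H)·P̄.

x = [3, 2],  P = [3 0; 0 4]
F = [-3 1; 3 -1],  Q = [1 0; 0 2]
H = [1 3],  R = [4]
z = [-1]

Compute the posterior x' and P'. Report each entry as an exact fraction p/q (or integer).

x̄ = F·x = [-7, 7]
P̄ = F·P·Fᵀ + Q = [32 -31; -31 33]
y = z − H·x̄ = [-15]
S = H·P̄·Hᵀ + R = [147]
K = P̄·Hᵀ·S⁻¹ = [-61/147; 68/147]
x' = x̄ + K·y = [-38/49, 3/49]
P' = (I − K·H)·P̄ = [983/147 -409/147; -409/147 227/147]

x' = [-38/49, 3/49]
P' = [983/147 -409/147; -409/147 227/147]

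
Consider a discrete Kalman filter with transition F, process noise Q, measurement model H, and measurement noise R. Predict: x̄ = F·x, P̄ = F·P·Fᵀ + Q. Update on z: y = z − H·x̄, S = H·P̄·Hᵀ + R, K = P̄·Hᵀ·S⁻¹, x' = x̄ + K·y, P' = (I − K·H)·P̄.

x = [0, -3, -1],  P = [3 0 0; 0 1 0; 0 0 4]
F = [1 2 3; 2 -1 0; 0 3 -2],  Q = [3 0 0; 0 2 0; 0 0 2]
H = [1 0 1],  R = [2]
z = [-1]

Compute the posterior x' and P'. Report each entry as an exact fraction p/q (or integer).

x̄ = F·x = [-9, 3, -7]
P̄ = F·P·Fᵀ + Q = [46 4 -18; 4 15 -3; -18 -3 27]
y = z − H·x̄ = [15]
S = H·P̄·Hᵀ + R = [39]
K = P̄·Hᵀ·S⁻¹ = [28/39; 1/39; 3/13]
x' = x̄ + K·y = [23/13, 44/13, -46/13]
P' = (I − K·H)·P̄ = [1010/39 128/39 -318/13; 128/39 584/39 -42/13; -318/13 -42/13 324/13]

x' = [23/13, 44/13, -46/13]
P' = [1010/39 128/39 -318/13; 128/39 584/39 -42/13; -318/13 -42/13 324/13]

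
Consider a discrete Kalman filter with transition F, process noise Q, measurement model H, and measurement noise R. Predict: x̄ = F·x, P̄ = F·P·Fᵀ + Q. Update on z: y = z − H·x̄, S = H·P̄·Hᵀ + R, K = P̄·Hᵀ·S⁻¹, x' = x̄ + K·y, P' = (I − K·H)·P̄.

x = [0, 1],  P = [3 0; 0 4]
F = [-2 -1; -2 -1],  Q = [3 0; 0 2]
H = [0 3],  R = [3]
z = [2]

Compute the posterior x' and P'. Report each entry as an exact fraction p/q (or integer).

x' = [5/11, 7/11]
P' = [277/55 16/55; 16/55 18/55]

x̄ = F·x = [-1, -1]
P̄ = F·P·Fᵀ + Q = [19 16; 16 18]
y = z − H·x̄ = [5]
S = H·P̄·Hᵀ + R = [165]
K = P̄·Hᵀ·S⁻¹ = [16/55; 18/55]
x' = x̄ + K·y = [5/11, 7/11]
P' = (I − K·H)·P̄ = [277/55 16/55; 16/55 18/55]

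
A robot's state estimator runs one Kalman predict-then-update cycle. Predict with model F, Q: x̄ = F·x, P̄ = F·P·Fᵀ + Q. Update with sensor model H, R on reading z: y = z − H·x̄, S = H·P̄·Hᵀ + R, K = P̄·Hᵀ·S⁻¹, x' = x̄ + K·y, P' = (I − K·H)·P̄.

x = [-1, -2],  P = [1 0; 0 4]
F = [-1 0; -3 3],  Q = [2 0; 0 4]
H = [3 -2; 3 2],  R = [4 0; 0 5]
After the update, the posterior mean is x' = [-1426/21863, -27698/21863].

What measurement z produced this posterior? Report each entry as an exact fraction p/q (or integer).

z = [2, -3]

x̄ = F·x = [1, -3]
P̄ = F·P·Fᵀ + Q = [3 3; 3 49]
S = H·P̄·Hᵀ + R = [191 -169; -169 264]
K = P̄·Hᵀ·S⁻¹ = [3327/21863 3372/21863; -5413/21863 5396/21863]
x' − x̄ = [-23289/21863, 37891/21863] = K·y
y = (KᵀK)⁻¹·Kᵀ·(x' − x̄) = [-7, 0]
z = y + H·x̄ = [-7, 0] + [9, -3] = [2, -3]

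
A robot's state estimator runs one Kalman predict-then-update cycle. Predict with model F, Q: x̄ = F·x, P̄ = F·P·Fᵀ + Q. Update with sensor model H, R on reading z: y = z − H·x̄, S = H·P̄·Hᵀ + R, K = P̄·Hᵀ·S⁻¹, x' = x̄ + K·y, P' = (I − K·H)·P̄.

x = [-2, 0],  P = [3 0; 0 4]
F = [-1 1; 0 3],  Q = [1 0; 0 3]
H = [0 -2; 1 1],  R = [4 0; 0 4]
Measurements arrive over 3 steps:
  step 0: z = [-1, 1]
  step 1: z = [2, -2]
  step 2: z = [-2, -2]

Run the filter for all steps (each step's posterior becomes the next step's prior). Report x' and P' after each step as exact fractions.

step 0: x̄ = F·x = [2, 0]
step 0: P̄ = F·P·Fᵀ + Q = [8 12; 12 39]
step 0: y = z − H·x̄ = [-1, -1]
step 0: S = H·P̄·Hᵀ + R = [160 -102; -102 75]
step 0: K = P̄·Hᵀ·S⁻¹ = [20/133 188/399; -54/133 17/133]
step 0: x' = x̄ + K·y = [550/399, 37/133]
step 0: P' = (I − K·H)·P̄ = [872/399 -40/133; -40/133 108/133]
step 1: x̄ = F·x = [-439/399, 111/133]
step 1: P̄ = F·P·Fᵀ + Q = [1835/399 444/133; 444/133 1371/133]
step 1: y = z − H·x̄ = [488/133, -692/399]
step 1: S = H·P̄·Hᵀ + R = [6016/133 -3630/133; -3630/133 10208/399]
step 1: K = P̄·Hᵀ·S⁻¹ = [831/7478 17636/41129; -2811/7478 495/3739]
step 1: x' = x̄ + K·y = [-59069/41129, -2895/3739]
step 1: P' = (I − K·H)·P̄ = [79685/41129 -831/3739; -831/3739 2811/3739]
step 2: x̄ = F·x = [27224/41129, -8685/3739]
step 2: P̄ = F·P·Fᵀ + Q = [170017/41129 10926/3739; 10926/3739 36516/3739]
step 2: y = z − H·x̄ = [-24848/3739, -13947/41129]
step 2: S = H·P̄·Hᵀ + R = [161020/3739 -94884/3739; -94884/3739 976581/41129]
step 2: K = P̄·Hᵀ·S⁻¹ = [138080/1297503 1599427/3892509; -161996/432501 173954/1297503]
step 2: x' = x̄ + K·y = [-239579/1297503, 52283/432501]
step 2: P' = (I − K·H)·P̄ = [7226188/3892509 -276160/1297503; -276160/1297503 323992/432501]

step 0: x' = [550/399, 37/133], P' = [872/399 -40/133; -40/133 108/133]
step 1: x' = [-59069/41129, -2895/3739], P' = [79685/41129 -831/3739; -831/3739 2811/3739]
step 2: x' = [-239579/1297503, 52283/432501], P' = [7226188/3892509 -276160/1297503; -276160/1297503 323992/432501]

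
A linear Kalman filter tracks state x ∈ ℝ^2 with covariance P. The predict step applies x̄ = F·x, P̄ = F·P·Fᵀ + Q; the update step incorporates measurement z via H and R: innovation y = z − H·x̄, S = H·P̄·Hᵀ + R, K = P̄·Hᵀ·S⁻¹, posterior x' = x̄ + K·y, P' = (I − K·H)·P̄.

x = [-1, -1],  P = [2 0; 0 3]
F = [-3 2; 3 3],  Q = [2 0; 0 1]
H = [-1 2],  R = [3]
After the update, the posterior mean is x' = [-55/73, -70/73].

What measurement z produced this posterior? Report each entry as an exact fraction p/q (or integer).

z = [-1]

x̄ = F·x = [1, -6]
P̄ = F·P·Fᵀ + Q = [32 0; 0 46]
S = H·P̄·Hᵀ + R = [219]
K = P̄·Hᵀ·S⁻¹ = [-32/219; 92/219]
x' − x̄ = [-128/73, 368/73] = K·y
y = (KᵀK)⁻¹·Kᵀ·(x' − x̄) = [12]
z = y + H·x̄ = [12] + [-13] = [-1]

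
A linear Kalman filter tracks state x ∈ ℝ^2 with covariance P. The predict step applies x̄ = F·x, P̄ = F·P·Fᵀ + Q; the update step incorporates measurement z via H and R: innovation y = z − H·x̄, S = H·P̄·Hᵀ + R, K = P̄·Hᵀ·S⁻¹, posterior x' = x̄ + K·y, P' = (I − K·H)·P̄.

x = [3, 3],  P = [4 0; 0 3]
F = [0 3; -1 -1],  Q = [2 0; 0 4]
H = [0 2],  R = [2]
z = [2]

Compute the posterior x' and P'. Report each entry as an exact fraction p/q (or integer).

x̄ = F·x = [9, -6]
P̄ = F·P·Fᵀ + Q = [29 -9; -9 11]
y = z − H·x̄ = [14]
S = H·P̄·Hᵀ + R = [46]
K = P̄·Hᵀ·S⁻¹ = [-9/23; 11/23]
x' = x̄ + K·y = [81/23, 16/23]
P' = (I − K·H)·P̄ = [505/23 -9/23; -9/23 11/23]

x' = [81/23, 16/23]
P' = [505/23 -9/23; -9/23 11/23]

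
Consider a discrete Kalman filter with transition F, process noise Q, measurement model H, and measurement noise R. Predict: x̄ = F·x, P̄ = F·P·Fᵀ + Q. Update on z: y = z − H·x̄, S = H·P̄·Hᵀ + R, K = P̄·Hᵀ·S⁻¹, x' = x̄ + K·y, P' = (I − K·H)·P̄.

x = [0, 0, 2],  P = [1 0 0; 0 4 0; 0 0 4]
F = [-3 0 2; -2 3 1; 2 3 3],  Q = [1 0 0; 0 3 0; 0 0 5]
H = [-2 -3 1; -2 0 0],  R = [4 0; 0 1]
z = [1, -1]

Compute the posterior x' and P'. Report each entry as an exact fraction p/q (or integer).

x̄ = F·x = [4, 2, 6]
P̄ = F·P·Fᵀ + Q = [26 14 18; 14 47 44; 18 44 81]
y = z − H·x̄ = [9, 7]
S = H·P̄·Hᵀ + R = [444 152; 152 105]
K = P̄·Hᵀ·S⁻¹ = [-19/5879 -2884/5879; -8869/23516 1642/5879; -3663/23516 -690/5879]
x' = x̄ + K·y = [3157/5879, 13187/23516, 88809/23516]
P' = (I − K·H)·P̄ = [1442/5879 -821/5879 345/5879; -821/5879 180531/23516 499549/23516; 345/5879 499549/23516 1486755/23516]

x' = [3157/5879, 13187/23516, 88809/23516]
P' = [1442/5879 -821/5879 345/5879; -821/5879 180531/23516 499549/23516; 345/5879 499549/23516 1486755/23516]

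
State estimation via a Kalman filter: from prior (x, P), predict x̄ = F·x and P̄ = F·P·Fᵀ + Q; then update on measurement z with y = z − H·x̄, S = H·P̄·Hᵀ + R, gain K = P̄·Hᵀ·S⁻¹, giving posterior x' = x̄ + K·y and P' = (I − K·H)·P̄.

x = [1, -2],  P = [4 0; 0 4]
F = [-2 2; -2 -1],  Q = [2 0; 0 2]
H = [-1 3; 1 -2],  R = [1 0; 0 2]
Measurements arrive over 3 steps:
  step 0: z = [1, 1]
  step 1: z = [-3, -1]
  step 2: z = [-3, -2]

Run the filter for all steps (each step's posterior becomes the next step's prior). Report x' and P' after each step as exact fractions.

step 0: x' = [443/572, 67/143], P' = [3779/286 686/143; 686/143 262/143]
step 1: x' = [-302551/192698, -127086/96349], P' = [378416/96349 142030/96349; 142030/96349 61988/96349]
step 2: x' = [-77916731/21755108, -20990361/10877554], P' = [39739559/10877554 7427411/5438777; 7427411/5438777 3265744/5438777]

step 0: x̄ = F·x = [-6, 0]
step 0: P̄ = F·P·Fᵀ + Q = [34 8; 8 22]
step 0: y = z − H·x̄ = [-5, 7]
step 0: S = H·P̄·Hᵀ + R = [185 -126; -126 92]
step 0: K = P̄·Hᵀ·S⁻¹ = [337/286 1035/572; 100/143 81/143]
step 0: x' = x̄ + K·y = [443/572, 67/143]
step 0: P' = (I − K·H)·P̄ = [3779/286 686/143; 686/143 262/143]
step 1: x̄ = F·x = [-175/286, -577/286]
step 1: P̄ = F·P·Fᵀ + Q = [3404/143 5662/143; 5662/143 10850/143]
step 1: y = z − H·x̄ = [349/143, -115/26]
step 1: S = H·P̄·Hᵀ + R = [67225/143 -3654/13; -3654/13 2222/13]
step 1: K = P̄·Hᵀ·S⁻¹ = [4334/8759 47178/96349; 3994/8759 9027/96349]
step 1: x' = x̄ + K·y = [-302551/192698, -127086/96349]
step 1: P' = (I − K·H)·P̄ = [378416/96349 142030/96349; 142030/96349 61988/96349]
step 2: x̄ = F·x = [48379/96349, 429637/96349]
step 2: P̄ = F·P·Fᵀ + Q = [818074/96349 1105628/96349; 1105628/96349 2336470/96349]
step 2: y = z − H·x̄ = [-1529579/96349, 618197/96349]
step 2: S = H·P̄·Hᵀ + R = [15308885/96349 -9308754/96349; -9308754/96349 5934140/96349]
step 2: K = P̄·Hᵀ·S⁻¹ = [4824907/10877554 10029915/21755108; 2369821/5438777 895923/10877554]
step 2: x' = x̄ + K·y = [-77916731/21755108, -20990361/10877554]
step 2: P' = (I − K·H)·P̄ = [39739559/10877554 7427411/5438777; 7427411/5438777 3265744/5438777]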